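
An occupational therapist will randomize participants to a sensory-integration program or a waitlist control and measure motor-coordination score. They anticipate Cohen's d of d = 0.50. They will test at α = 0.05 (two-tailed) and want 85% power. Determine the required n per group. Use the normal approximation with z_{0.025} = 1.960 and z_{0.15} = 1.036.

For two independent groups with equal n: n = 2·((z_{α/2} + z_β) / d)².
z_{α/2} + z_β = 1.960 + 1.036 = 2.996.
n = 2 × (2.996 / 0.50)² = 2 × 5.992² = 2 × 35.90 = 71.8.
Round up to the next whole participant.

n = 72 per group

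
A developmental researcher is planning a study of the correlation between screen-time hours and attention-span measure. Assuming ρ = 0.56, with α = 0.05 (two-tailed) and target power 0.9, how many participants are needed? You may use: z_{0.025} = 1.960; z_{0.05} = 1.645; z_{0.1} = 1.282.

Fisher's z: C = ½·ln((1+r)/(1−r)) = ½·ln(3.5455) = 0.6328.
n = ((z_{α/2} + z_β)/C)² + 3.
(1.960 + 1.282) / 0.6328 = 3.242 / 0.6328 = 5.123.
n = 5.123² + 3 = 26.25 + 3 = 29.2.
Round up.

n = 30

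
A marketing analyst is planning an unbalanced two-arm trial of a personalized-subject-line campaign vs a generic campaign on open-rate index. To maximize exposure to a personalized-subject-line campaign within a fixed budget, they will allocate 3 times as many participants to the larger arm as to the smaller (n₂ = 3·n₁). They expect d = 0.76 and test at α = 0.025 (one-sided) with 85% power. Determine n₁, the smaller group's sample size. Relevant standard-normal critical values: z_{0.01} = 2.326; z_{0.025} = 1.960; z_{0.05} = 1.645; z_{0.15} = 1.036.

With allocation ratio k = n₂/n₁ = 3, Var(x̄₁−x̄₂) = σ²(1/n₁ + 1/(k·n₁)) = σ²·(k+1)/(k·n₁).
So n₁ = (1 + 1/k)·((z_{α} + z_β)/d)² = 1.333 × (2.996/0.76)².
n₁ = 1.333 × 15.54 = 20.7.
Round up: n₁ = 21, giving n₂ = 3 × 21 = 63.

n₁ = 21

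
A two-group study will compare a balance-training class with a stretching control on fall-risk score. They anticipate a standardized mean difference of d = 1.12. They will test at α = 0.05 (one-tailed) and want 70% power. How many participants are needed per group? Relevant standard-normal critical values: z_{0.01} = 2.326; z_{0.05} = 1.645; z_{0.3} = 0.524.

n = 8 per group

For two independent groups with equal n: n = 2·((z_{α} + z_β) / d)².
z_{α} + z_β = 1.645 + 0.524 = 2.169.
n = 2 × (2.169 / 1.12)² = 2 × 1.937² = 2 × 3.75 = 7.5.
Round up to the next whole participant.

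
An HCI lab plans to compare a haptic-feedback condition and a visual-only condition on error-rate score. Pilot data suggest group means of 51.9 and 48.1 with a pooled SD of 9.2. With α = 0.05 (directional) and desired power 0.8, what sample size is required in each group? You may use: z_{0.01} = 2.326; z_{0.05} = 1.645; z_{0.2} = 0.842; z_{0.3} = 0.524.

n = 73 per group

Cohen's d = |M₁ − M₂| / SD_pooled = |51.9 − 48.1| / 9.2 = 3.8 / 9.2 = 0.413.
For two independent groups with equal n: n = 2·((z_{α} + z_β) / d)².
z_{α} + z_β = 1.645 + 0.842 = 2.487.
n = 2 × (2.487 / 0.413)² = 2 × 6.022² = 2 × 36.26 = 72.5.
Round up to the next whole participant.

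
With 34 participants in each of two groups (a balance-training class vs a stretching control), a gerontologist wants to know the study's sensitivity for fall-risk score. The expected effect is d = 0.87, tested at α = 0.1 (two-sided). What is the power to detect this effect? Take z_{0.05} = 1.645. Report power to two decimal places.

power ≈ 0.97

For two equal groups, power = Φ(d·√(n/2) − z_{α/2}).
d·√(n/2) = 0.87 × √(34/2) = 0.87 × 4.123 = 3.587.
z_β = 3.587 − 1.645 = 1.942.
Power = Φ(1.942) = 0.974.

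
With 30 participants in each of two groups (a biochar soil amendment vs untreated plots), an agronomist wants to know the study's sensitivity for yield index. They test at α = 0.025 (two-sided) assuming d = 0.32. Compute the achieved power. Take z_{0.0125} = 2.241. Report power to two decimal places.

For two equal groups, power = Φ(d·√(n/2) − z_{α/2}).
d·√(n/2) = 0.32 × √(30/2) = 0.32 × 3.873 = 1.239.
z_β = 1.239 − 2.241 = -1.002.
Power = Φ(-1.002) = 0.158.

power ≈ 0.16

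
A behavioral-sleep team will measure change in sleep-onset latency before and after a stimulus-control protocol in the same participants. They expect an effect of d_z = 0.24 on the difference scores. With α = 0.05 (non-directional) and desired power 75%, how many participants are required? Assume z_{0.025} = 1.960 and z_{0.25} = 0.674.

For a paired (one-sample on differences) test: n = ((z_{α/2} + z_β) / d)².
z_{α/2} + z_β = 1.960 + 0.674 = 2.634.
n = (2.634 / 0.24)² = 10.975² = 120.45.
Round up.

n = 121 pairs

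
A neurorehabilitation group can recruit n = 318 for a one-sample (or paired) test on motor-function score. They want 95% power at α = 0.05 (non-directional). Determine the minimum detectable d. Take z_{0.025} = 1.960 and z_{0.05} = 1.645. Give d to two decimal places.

For a single sample (or paired design) of n = 318: d_min = (z_{α/2} + z_β)/√n.
z-sum = 1.960 + 1.645 = 3.605.
d_min = 3.605 / √318 = 3.605 / 17.833 = 0.202.

d_min ≈ 0.20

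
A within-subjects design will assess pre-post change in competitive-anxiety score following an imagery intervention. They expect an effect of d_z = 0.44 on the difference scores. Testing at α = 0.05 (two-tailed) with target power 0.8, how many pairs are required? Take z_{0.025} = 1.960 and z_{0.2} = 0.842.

For a paired (one-sample on differences) test: n = ((z_{α/2} + z_β) / d)².
z_{α/2} + z_β = 1.960 + 0.842 = 2.802.
n = (2.802 / 0.44)² = 6.368² = 40.55.
Round up.

n = 41 pairs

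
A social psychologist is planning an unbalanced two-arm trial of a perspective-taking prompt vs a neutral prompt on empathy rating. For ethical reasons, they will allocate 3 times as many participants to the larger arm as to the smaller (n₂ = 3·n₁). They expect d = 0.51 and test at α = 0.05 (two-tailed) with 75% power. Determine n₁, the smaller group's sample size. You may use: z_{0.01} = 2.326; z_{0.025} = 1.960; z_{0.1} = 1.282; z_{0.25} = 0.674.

With allocation ratio k = n₂/n₁ = 3, Var(x̄₁−x̄₂) = σ²(1/n₁ + 1/(k·n₁)) = σ²·(k+1)/(k·n₁).
So n₁ = (1 + 1/k)·((z_{α/2} + z_β)/d)² = 1.333 × (2.634/0.51)².
n₁ = 1.333 × 26.67 = 35.6.
Round up: n₁ = 36, giving n₂ = 3 × 36 = 108.

n₁ = 36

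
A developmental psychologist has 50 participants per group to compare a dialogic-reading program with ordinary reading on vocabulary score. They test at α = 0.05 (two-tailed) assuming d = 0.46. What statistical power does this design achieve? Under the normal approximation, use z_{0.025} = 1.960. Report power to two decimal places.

power ≈ 0.63

For two equal groups, power = Φ(d·√(n/2) − z_{α/2}).
d·√(n/2) = 0.46 × √(50/2) = 0.46 × 5.000 = 2.300.
z_β = 2.300 − 1.960 = 0.340.
Power = Φ(0.340) = 0.633.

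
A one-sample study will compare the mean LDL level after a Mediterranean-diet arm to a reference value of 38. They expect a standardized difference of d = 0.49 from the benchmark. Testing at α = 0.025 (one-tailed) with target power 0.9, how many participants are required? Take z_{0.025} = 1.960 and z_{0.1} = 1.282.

n = 44

For a one-sample test: n = ((z_{α} + z_β) / d)².
z_{α} + z_β = 1.960 + 1.282 = 3.242.
n = (3.242 / 0.49)² = 6.616² = 43.78.
Round up.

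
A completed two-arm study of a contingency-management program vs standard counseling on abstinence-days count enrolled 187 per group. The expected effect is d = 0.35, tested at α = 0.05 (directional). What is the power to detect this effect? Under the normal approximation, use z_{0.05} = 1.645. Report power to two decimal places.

power ≈ 0.96

For two equal groups, power = Φ(d·√(n/2) − z_{α}).
d·√(n/2) = 0.35 × √(187/2) = 0.35 × 9.670 = 3.384.
z_β = 3.384 − 1.645 = 1.739.
Power = Φ(1.739) = 0.959.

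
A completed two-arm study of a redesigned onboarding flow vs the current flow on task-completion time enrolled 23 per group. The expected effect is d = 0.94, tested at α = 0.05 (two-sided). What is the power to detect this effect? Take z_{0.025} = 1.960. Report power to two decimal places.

power ≈ 0.89

For two equal groups, power = Φ(d·√(n/2) − z_{α/2}).
d·√(n/2) = 0.94 × √(23/2) = 0.94 × 3.391 = 3.188.
z_β = 3.188 − 1.960 = 1.228.
Power = Φ(1.228) = 0.890.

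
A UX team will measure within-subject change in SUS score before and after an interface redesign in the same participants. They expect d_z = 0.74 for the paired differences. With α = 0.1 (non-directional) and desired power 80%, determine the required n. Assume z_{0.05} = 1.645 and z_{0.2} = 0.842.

n = 12 pairs

For a paired (one-sample on differences) test: n = ((z_{α/2} + z_β) / d)².
z_{α/2} + z_β = 1.645 + 0.842 = 2.487.
n = (2.487 / 0.74)² = 3.361² = 11.30.
Round up.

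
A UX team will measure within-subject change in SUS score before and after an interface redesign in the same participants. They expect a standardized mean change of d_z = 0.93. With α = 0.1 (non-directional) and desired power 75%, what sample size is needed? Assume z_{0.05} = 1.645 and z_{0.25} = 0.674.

n = 7 pairs

For a paired (one-sample on differences) test: n = ((z_{α/2} + z_β) / d)².
z_{α/2} + z_β = 1.645 + 0.674 = 2.319.
n = (2.319 / 0.93)² = 2.494² = 6.22.
Round up.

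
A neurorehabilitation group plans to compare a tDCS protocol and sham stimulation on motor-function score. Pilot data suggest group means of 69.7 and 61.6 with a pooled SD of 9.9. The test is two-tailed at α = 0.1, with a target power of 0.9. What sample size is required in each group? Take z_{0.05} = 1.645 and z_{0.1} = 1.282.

n = 26 per group

Cohen's d = |M₁ − M₂| / SD_pooled = |69.7 − 61.6| / 9.9 = 8.1 / 9.9 = 0.818.
For two independent groups with equal n: n = 2·((z_{α/2} + z_β) / d)².
z_{α/2} + z_β = 1.645 + 1.282 = 2.927.
n = 2 × (2.927 / 0.818)² = 2 × 3.578² = 2 × 12.80 = 25.6.
Round up to the next whole participant.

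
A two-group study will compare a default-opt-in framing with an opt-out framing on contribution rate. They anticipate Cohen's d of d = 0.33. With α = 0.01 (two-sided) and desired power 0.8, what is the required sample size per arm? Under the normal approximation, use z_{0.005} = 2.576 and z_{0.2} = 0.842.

n = 215 per group

For two independent groups with equal n: n = 2·((z_{α/2} + z_β) / d)².
z_{α/2} + z_β = 2.576 + 0.842 = 3.418.
n = 2 × (3.418 / 0.33)² = 2 × 10.358² = 2 × 107.28 = 214.6.
Round up to the next whole participant.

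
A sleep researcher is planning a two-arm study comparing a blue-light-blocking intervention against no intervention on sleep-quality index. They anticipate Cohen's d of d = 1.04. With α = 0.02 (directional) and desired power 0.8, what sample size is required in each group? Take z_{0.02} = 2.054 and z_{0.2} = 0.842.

For two independent groups with equal n: n = 2·((z_{α} + z_β) / d)².
z_{α} + z_β = 2.054 + 0.842 = 2.896.
n = 2 × (2.896 / 1.04)² = 2 × 2.785² = 2 × 7.75 = 15.5.
Round up to the next whole participant.

n = 16 per group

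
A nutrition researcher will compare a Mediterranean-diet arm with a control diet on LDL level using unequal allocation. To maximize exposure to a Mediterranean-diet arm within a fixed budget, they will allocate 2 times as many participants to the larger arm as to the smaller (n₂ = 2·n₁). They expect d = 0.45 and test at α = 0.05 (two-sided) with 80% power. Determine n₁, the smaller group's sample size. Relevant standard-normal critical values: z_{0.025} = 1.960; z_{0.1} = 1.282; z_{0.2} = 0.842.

n₁ = 59

With allocation ratio k = n₂/n₁ = 2, Var(x̄₁−x̄₂) = σ²(1/n₁ + 1/(k·n₁)) = σ²·(k+1)/(k·n₁).
So n₁ = (1 + 1/k)·((z_{α/2} + z_β)/d)² = 1.500 × (2.802/0.45)².
n₁ = 1.500 × 38.77 = 58.2.
Round up: n₁ = 59, giving n₂ = 2 × 59 = 118.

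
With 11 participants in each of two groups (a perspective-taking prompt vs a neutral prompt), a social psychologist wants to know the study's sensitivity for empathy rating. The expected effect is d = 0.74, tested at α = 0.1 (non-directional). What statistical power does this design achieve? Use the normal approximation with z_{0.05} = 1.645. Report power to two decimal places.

For two equal groups, power = Φ(d·√(n/2) − z_{α/2}).
d·√(n/2) = 0.74 × √(11/2) = 0.74 × 2.345 = 1.735.
z_β = 1.735 − 1.645 = 0.090.
Power = Φ(0.090) = 0.536.

power ≈ 0.54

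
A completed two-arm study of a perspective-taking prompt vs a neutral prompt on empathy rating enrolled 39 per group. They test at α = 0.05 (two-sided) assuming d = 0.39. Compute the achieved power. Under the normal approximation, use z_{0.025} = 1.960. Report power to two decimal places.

For two equal groups, power = Φ(d·√(n/2) − z_{α/2}).
d·√(n/2) = 0.39 × √(39/2) = 0.39 × 4.416 = 1.722.
z_β = 1.722 − 1.960 = -0.238.
Power = Φ(-0.238) = 0.406.

power ≈ 0.41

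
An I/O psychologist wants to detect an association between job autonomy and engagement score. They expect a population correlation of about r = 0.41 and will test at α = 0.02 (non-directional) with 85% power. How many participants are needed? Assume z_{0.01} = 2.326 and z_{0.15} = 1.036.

Fisher's z: C = ½·ln((1+r)/(1−r)) = ½·ln(2.3898) = 0.4356.
n = ((z_{α/2} + z_β)/C)² + 3.
(2.326 + 1.036) / 0.4356 = 3.362 / 0.4356 = 7.718.
n = 7.718² + 3 = 59.57 + 3 = 62.6.
Round up.

n = 63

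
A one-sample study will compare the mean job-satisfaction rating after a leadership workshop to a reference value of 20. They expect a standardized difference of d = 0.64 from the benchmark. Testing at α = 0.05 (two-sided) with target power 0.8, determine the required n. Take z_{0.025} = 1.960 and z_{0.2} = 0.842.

For a one-sample test: n = ((z_{α/2} + z_β) / d)².
z_{α/2} + z_β = 1.960 + 0.842 = 2.802.
n = (2.802 / 0.64)² = 4.378² = 19.17.
Round up.

n = 20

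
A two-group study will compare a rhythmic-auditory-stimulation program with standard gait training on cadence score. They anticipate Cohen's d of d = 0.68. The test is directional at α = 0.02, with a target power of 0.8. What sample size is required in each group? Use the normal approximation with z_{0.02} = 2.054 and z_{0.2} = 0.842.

n = 37 per group

For two independent groups with equal n: n = 2·((z_{α} + z_β) / d)².
z_{α} + z_β = 2.054 + 0.842 = 2.896.
n = 2 × (2.896 / 0.68)² = 2 × 4.259² = 2 × 18.14 = 36.3.
Round up to the next whole participant.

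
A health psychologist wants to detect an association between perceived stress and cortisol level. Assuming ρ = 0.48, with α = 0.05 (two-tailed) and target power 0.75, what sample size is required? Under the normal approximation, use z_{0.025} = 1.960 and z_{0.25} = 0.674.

n = 29

Fisher's z: C = ½·ln((1+r)/(1−r)) = ½·ln(2.8462) = 0.5230.
n = ((z_{α/2} + z_β)/C)² + 3.
(1.960 + 0.674) / 0.5230 = 2.634 / 0.5230 = 5.036.
n = 5.036² + 3 = 25.36 + 3 = 28.4.
Round up.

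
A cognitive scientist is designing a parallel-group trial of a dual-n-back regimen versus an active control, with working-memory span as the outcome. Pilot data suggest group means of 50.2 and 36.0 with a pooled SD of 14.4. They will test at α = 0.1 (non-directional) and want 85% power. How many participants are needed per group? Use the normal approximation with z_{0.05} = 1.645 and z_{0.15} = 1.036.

n = 15 per group

Cohen's d = |M₁ − M₂| / SD_pooled = |50.2 − 36.0| / 14.4 = 14.2 / 14.4 = 0.986.
For two independent groups with equal n: n = 2·((z_{α/2} + z_β) / d)².
z_{α/2} + z_β = 1.645 + 1.036 = 2.681.
n = 2 × (2.681 / 0.986)² = 2 × 2.719² = 2 × 7.39 = 14.8.
Round up to the next whole participant.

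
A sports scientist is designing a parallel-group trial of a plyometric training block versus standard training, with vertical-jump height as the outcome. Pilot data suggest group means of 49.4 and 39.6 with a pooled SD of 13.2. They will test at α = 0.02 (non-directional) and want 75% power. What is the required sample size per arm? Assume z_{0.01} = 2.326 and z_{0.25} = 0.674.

n = 33 per group

Cohen's d = |M₁ − M₂| / SD_pooled = |49.4 − 39.6| / 13.2 = 9.8 / 13.2 = 0.742.
For two independent groups with equal n: n = 2·((z_{α/2} + z_β) / d)².
z_{α/2} + z_β = 2.326 + 0.674 = 3.000.
n = 2 × (3.000 / 0.742)² = 2 × 4.043² = 2 × 16.35 = 32.7.
Round up to the next whole participant.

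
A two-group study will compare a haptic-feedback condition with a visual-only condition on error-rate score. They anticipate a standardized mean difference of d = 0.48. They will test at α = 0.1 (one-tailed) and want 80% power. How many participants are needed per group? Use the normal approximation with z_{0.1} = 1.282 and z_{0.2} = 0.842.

For two independent groups with equal n: n = 2·((z_{α} + z_β) / d)².
z_{α} + z_β = 1.282 + 0.842 = 2.124.
n = 2 × (2.124 / 0.48)² = 2 × 4.425² = 2 × 19.58 = 39.2.
Round up to the next whole participant.

n = 40 per group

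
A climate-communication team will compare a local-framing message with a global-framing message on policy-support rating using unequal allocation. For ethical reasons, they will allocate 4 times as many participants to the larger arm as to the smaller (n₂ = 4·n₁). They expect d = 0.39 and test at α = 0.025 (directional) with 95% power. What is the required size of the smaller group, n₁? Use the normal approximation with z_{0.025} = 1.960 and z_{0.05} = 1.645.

n₁ = 107

With allocation ratio k = n₂/n₁ = 4, Var(x̄₁−x̄₂) = σ²(1/n₁ + 1/(k·n₁)) = σ²·(k+1)/(k·n₁).
So n₁ = (1 + 1/k)·((z_{α} + z_β)/d)² = 1.250 × (3.605/0.39)².
n₁ = 1.250 × 85.44 = 106.8.
Round up: n₁ = 107, giving n₂ = 4 × 107 = 428.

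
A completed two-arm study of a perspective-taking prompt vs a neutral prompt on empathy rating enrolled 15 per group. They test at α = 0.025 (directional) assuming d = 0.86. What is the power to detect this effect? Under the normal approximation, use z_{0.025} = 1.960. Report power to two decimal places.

power ≈ 0.65

For two equal groups, power = Φ(d·√(n/2) − z_{α}).
d·√(n/2) = 0.86 × √(15/2) = 0.86 × 2.739 = 2.355.
z_β = 2.355 − 1.960 = 0.395.
Power = Φ(0.395) = 0.654.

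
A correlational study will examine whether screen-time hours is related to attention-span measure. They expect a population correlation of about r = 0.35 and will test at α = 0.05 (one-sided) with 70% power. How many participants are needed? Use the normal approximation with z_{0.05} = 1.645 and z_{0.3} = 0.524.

n = 39

Fisher's z: C = ½·ln((1+r)/(1−r)) = ½·ln(2.0769) = 0.3654.
n = ((z_{α} + z_β)/C)² + 3.
(1.645 + 0.524) / 0.3654 = 2.169 / 0.3654 = 5.936.
n = 5.936² + 3 = 35.24 + 3 = 38.2.
Round up.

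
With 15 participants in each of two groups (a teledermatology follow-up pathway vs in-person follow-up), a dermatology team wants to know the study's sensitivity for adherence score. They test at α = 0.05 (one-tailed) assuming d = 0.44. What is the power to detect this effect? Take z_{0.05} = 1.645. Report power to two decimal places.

power ≈ 0.33

For two equal groups, power = Φ(d·√(n/2) − z_{α}).
d·√(n/2) = 0.44 × √(15/2) = 0.44 × 2.739 = 1.205.
z_β = 1.205 − 1.645 = -0.440.
Power = Φ(-0.440) = 0.330.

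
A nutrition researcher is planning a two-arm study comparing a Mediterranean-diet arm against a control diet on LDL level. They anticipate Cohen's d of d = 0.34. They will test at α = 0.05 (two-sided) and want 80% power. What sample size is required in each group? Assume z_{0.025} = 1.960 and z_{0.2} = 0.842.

n = 136 per group

For two independent groups with equal n: n = 2·((z_{α/2} + z_β) / d)².
z_{α/2} + z_β = 1.960 + 0.842 = 2.802.
n = 2 × (2.802 / 0.34)² = 2 × 8.241² = 2 × 67.92 = 135.8.
Round up to the next whole participant.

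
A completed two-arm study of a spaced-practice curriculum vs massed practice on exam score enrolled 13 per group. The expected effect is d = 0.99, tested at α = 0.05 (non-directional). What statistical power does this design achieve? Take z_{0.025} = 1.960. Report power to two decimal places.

power ≈ 0.71

For two equal groups, power = Φ(d·√(n/2) − z_{α/2}).
d·√(n/2) = 0.99 × √(13/2) = 0.99 × 2.550 = 2.524.
z_β = 2.524 − 1.960 = 0.564.
Power = Φ(0.564) = 0.714.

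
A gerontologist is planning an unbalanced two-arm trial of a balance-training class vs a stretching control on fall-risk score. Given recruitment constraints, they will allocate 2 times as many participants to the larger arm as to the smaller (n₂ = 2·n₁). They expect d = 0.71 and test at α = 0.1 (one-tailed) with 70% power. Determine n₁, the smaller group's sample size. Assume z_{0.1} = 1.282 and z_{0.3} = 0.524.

With allocation ratio k = n₂/n₁ = 2, Var(x̄₁−x̄₂) = σ²(1/n₁ + 1/(k·n₁)) = σ²·(k+1)/(k·n₁).
So n₁ = (1 + 1/k)·((z_{α} + z_β)/d)² = 1.500 × (1.806/0.71)².
n₁ = 1.500 × 6.47 = 9.7.
Round up: n₁ = 10, giving n₂ = 2 × 10 = 20.

n₁ = 10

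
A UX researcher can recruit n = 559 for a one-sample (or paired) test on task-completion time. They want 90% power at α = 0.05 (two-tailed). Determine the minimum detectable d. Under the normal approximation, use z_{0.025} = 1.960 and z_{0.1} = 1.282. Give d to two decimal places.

For a single sample (or paired design) of n = 559: d_min = (z_{α/2} + z_β)/√n.
z-sum = 1.960 + 1.282 = 3.242.
d_min = 3.242 / √559 = 3.242 / 23.643 = 0.137.

d_min ≈ 0.14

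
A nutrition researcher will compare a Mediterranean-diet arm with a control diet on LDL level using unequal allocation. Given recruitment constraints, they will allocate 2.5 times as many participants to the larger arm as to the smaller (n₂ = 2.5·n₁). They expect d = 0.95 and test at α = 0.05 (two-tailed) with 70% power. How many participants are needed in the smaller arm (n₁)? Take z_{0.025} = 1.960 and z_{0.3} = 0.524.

n₁ = 10

With allocation ratio k = n₂/n₁ = 2.5, Var(x̄₁−x̄₂) = σ²(1/n₁ + 1/(k·n₁)) = σ²·(k+1)/(k·n₁).
So n₁ = (1 + 1/k)·((z_{α/2} + z_β)/d)² = 1.400 × (2.484/0.95)².
n₁ = 1.400 × 6.84 = 9.6.
Round up: n₁ = 10, giving n₂ = 2.5 × 10 = 25.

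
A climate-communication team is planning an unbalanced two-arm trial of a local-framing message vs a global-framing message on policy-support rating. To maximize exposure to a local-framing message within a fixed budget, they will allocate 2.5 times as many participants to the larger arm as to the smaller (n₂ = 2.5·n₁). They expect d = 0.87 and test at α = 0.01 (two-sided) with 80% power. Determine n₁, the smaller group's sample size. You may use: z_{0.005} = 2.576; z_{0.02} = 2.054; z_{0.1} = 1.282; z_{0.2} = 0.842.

n₁ = 22

With allocation ratio k = n₂/n₁ = 2.5, Var(x̄₁−x̄₂) = σ²(1/n₁ + 1/(k·n₁)) = σ²·(k+1)/(k·n₁).
So n₁ = (1 + 1/k)·((z_{α/2} + z_β)/d)² = 1.400 × (3.418/0.87)².
n₁ = 1.400 × 15.43 = 21.6.
Round up: n₁ = 22, giving n₂ = 2.5 × 22 = 55.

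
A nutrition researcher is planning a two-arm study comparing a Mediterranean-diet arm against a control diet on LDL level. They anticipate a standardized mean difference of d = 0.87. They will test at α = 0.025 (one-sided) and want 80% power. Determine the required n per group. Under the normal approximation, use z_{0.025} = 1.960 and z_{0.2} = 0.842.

For two independent groups with equal n: n = 2·((z_{α} + z_β) / d)².
z_{α} + z_β = 1.960 + 0.842 = 2.802.
n = 2 × (2.802 / 0.87)² = 2 × 3.221² = 2 × 10.37 = 20.7.
Round up to the next whole participant.

n = 21 per group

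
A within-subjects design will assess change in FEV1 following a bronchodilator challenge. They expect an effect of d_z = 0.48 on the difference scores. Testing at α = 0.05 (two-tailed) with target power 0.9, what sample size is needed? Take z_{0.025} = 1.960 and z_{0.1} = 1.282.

n = 46 pairs

For a paired (one-sample on differences) test: n = ((z_{α/2} + z_β) / d)².
z_{α/2} + z_β = 1.960 + 1.282 = 3.242.
n = (3.242 / 0.48)² = 6.754² = 45.62.
Round up.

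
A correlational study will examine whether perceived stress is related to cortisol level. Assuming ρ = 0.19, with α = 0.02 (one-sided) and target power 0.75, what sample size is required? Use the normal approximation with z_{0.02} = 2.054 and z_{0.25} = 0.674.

Fisher's z: C = ½·ln((1+r)/(1−r)) = ½·ln(1.4691) = 0.1923.
n = ((z_{α} + z_β)/C)² + 3.
(2.054 + 0.674) / 0.1923 = 2.728 / 0.1923 = 14.186.
n = 14.186² + 3 = 201.25 + 3 = 204.2.
Round up.

n = 205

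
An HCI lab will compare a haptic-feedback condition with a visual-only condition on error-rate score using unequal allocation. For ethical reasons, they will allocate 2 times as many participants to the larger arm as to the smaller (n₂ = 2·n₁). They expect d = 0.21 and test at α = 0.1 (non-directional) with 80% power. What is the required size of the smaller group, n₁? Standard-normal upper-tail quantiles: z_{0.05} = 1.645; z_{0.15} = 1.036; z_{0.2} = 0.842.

With allocation ratio k = n₂/n₁ = 2, Var(x̄₁−x̄₂) = σ²(1/n₁ + 1/(k·n₁)) = σ²·(k+1)/(k·n₁).
So n₁ = (1 + 1/k)·((z_{α/2} + z_β)/d)² = 1.500 × (2.487/0.21)².
n₁ = 1.500 × 140.25 = 210.4.
Round up: n₁ = 211, giving n₂ = 2 × 211 = 422.

n₁ = 211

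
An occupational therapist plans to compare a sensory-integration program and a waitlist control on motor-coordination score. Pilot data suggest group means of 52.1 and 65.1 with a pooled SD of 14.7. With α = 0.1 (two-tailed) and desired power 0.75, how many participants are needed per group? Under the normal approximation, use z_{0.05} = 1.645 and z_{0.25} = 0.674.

n = 14 per group

Cohen's d = |M₁ − M₂| / SD_pooled = |52.1 − 65.1| / 14.7 = 13.0 / 14.7 = 0.884.
For two independent groups with equal n: n = 2·((z_{α/2} + z_β) / d)².
z_{α/2} + z_β = 1.645 + 0.674 = 2.319.
n = 2 × (2.319 / 0.884)² = 2 × 2.623² = 2 × 6.88 = 13.8.
Round up to the next whole participant.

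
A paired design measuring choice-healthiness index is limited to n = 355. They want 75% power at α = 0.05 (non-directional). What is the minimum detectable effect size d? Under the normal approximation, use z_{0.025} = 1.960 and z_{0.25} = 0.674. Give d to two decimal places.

d_min ≈ 0.14

For a single sample (or paired design) of n = 355: d_min = (z_{α/2} + z_β)/√n.
z-sum = 1.960 + 0.674 = 2.634.
d_min = 2.634 / √355 = 2.634 / 18.841 = 0.140.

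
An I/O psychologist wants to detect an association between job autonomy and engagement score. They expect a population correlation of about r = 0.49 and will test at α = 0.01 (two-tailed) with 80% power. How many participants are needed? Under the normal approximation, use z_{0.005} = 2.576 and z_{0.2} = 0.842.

n = 44

Fisher's z: C = ½·ln((1+r)/(1−r)) = ½·ln(2.9216) = 0.5361.
n = ((z_{α/2} + z_β)/C)² + 3.
(2.576 + 0.842) / 0.5361 = 3.418 / 0.5361 = 6.376.
n = 6.376² + 3 = 40.65 + 3 = 43.6.
Round up.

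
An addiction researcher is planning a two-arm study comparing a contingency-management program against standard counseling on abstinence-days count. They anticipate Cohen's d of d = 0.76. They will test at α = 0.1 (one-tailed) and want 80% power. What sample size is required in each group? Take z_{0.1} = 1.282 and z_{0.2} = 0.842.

n = 16 per group

For two independent groups with equal n: n = 2·((z_{α} + z_β) / d)².
z_{α} + z_β = 1.282 + 0.842 = 2.124.
n = 2 × (2.124 / 0.76)² = 2 × 2.795² = 2 × 7.81 = 15.6.
Round up to the next whole participant.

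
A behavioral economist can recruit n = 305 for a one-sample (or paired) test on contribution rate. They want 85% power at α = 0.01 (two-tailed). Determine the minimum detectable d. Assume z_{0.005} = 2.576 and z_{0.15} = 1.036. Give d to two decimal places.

For a single sample (or paired design) of n = 305: d_min = (z_{α/2} + z_β)/√n.
z-sum = 2.576 + 1.036 = 3.612.
d_min = 3.612 / √305 = 3.612 / 17.464 = 0.207.

d_min ≈ 0.21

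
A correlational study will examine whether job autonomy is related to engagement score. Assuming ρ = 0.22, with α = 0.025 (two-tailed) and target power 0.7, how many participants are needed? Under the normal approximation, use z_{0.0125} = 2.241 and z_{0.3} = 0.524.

n = 156

Fisher's z: C = ½·ln((1+r)/(1−r)) = ½·ln(1.5641) = 0.2237.
n = ((z_{α/2} + z_β)/C)² + 3.
(2.241 + 0.524) / 0.2237 = 2.765 / 0.2237 = 12.360.
n = 12.360² + 3 = 152.78 + 3 = 155.8.
Round up.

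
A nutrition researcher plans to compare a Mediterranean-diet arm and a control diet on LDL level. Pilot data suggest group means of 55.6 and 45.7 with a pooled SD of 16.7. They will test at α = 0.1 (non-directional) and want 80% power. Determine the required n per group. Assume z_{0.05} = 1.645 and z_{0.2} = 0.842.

Cohen's d = |M₁ − M₂| / SD_pooled = |55.6 − 45.7| / 16.7 = 9.9 / 16.7 = 0.593.
For two independent groups with equal n: n = 2·((z_{α/2} + z_β) / d)².
z_{α/2} + z_β = 1.645 + 0.842 = 2.487.
n = 2 × (2.487 / 0.593)² = 2 × 4.194² = 2 × 17.59 = 35.2.
Round up to the next whole participant.

n = 36 per group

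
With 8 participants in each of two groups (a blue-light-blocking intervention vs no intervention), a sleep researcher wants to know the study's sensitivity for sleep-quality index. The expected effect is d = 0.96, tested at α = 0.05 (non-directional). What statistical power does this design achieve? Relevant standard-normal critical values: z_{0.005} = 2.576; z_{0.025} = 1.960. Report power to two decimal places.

power ≈ 0.48

For two equal groups, power = Φ(d·√(n/2) − z_{α/2}).
d·√(n/2) = 0.96 × √(8/2) = 0.96 × 2.000 = 1.920.
z_β = 1.920 − 1.960 = -0.040.
Power = Φ(-0.040) = 0.484.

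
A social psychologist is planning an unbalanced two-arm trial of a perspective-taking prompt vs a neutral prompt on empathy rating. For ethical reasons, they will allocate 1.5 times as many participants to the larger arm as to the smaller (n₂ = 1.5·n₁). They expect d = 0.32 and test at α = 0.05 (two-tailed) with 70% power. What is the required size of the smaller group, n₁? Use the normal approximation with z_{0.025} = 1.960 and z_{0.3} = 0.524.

n₁ = 101

With allocation ratio k = n₂/n₁ = 1.5, Var(x̄₁−x̄₂) = σ²(1/n₁ + 1/(k·n₁)) = σ²·(k+1)/(k·n₁).
So n₁ = (1 + 1/k)·((z_{α/2} + z_β)/d)² = 1.667 × (2.484/0.32)².
n₁ = 1.667 × 60.26 = 100.4.
Round up: n₁ = 101, giving n₂ = ⌈1.5 × 101⌉ = ⌈151.5⌉ = 152.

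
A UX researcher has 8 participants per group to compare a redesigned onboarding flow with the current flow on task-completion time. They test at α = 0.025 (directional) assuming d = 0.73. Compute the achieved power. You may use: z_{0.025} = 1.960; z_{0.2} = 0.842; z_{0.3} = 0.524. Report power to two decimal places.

power ≈ 0.31

For two equal groups, power = Φ(d·√(n/2) − z_{α}).
d·√(n/2) = 0.73 × √(8/2) = 0.73 × 2.000 = 1.460.
z_β = 1.460 − 1.960 = -0.500.
Power = Φ(-0.500) = 0.309.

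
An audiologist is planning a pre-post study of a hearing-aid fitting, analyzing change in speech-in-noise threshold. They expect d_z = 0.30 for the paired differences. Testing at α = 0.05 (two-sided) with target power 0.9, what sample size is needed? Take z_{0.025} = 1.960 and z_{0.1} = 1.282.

n = 117 pairs

For a paired (one-sample on differences) test: n = ((z_{α/2} + z_β) / d)².
z_{α/2} + z_β = 1.960 + 1.282 = 3.242.
n = (3.242 / 0.30)² = 10.807² = 116.78.
Round up.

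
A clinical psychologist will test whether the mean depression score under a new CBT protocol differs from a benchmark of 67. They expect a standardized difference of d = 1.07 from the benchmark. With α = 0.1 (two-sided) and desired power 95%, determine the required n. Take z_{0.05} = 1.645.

n = 10

For a one-sample test: n = ((z_{α/2} + z_β) / d)².
z_{α/2} + z_β = 1.645 + 1.645 = 3.290.
n = (3.290 / 1.07)² = 3.075² = 9.45.
Round up.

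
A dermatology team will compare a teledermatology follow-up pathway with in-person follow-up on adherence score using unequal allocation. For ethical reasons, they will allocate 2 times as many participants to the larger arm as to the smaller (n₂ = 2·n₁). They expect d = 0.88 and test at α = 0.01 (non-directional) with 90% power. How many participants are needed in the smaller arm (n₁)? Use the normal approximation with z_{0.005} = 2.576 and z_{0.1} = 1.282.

With allocation ratio k = n₂/n₁ = 2, Var(x̄₁−x̄₂) = σ²(1/n₁ + 1/(k·n₁)) = σ²·(k+1)/(k·n₁).
So n₁ = (1 + 1/k)·((z_{α/2} + z_β)/d)² = 1.500 × (3.858/0.88)².
n₁ = 1.500 × 19.22 = 28.8.
Round up: n₁ = 29, giving n₂ = 2 × 29 = 58.

n₁ = 29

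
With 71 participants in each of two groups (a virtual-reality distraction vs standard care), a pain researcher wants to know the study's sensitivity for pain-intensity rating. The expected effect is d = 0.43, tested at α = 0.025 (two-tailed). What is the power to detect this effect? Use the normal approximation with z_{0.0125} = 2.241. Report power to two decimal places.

power ≈ 0.63

For two equal groups, power = Φ(d·√(n/2) − z_{α/2}).
d·√(n/2) = 0.43 × √(71/2) = 0.43 × 5.958 = 2.562.
z_β = 2.562 − 2.241 = 0.321.
Power = Φ(0.321) = 0.626.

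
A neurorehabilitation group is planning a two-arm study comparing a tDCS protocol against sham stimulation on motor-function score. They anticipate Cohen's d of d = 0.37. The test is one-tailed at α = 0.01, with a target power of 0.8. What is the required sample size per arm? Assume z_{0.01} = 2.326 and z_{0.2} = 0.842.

n = 147 per group

For two independent groups with equal n: n = 2·((z_{α} + z_β) / d)².
z_{α} + z_β = 2.326 + 0.842 = 3.168.
n = 2 × (3.168 / 0.37)² = 2 × 8.562² = 2 × 73.31 = 146.6.
Round up to the next whole participant.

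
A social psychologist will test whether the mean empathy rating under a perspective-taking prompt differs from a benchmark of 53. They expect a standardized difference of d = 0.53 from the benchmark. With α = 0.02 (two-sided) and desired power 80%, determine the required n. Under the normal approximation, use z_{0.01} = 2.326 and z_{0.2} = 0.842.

n = 36

For a one-sample test: n = ((z_{α/2} + z_β) / d)².
z_{α/2} + z_β = 2.326 + 0.842 = 3.168.
n = (3.168 / 0.53)² = 5.977² = 35.73.
Round up.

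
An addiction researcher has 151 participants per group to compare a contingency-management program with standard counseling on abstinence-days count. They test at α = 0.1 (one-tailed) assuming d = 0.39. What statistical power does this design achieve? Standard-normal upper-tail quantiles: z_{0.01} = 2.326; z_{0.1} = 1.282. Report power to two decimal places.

power ≈ 0.98

For two equal groups, power = Φ(d·√(n/2) − z_{α}).
d·√(n/2) = 0.39 × √(151/2) = 0.39 × 8.689 = 3.389.
z_β = 3.389 − 1.282 = 2.107.
Power = Φ(2.107) = 0.982.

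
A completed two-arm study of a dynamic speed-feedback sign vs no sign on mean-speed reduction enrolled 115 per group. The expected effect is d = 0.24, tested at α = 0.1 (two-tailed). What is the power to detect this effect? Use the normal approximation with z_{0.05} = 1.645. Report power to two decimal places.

For two equal groups, power = Φ(d·√(n/2) − z_{α/2}).
d·√(n/2) = 0.24 × √(115/2) = 0.24 × 7.583 = 1.820.
z_β = 1.820 − 1.645 = 0.175.
Power = Φ(0.175) = 0.569.

power ≈ 0.57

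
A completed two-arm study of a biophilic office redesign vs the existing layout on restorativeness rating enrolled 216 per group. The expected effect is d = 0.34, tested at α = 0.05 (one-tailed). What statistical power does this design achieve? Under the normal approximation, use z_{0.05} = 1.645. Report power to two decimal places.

power ≈ 0.97

For two equal groups, power = Φ(d·√(n/2) − z_{α}).
d·√(n/2) = 0.34 × √(216/2) = 0.34 × 10.392 = 3.533.
z_β = 3.533 − 1.645 = 1.888.
Power = Φ(1.888) = 0.971.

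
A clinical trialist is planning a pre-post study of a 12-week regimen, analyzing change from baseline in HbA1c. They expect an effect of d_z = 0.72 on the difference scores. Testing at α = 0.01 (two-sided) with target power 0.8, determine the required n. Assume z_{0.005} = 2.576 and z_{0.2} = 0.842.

For a paired (one-sample on differences) test: n = ((z_{α/2} + z_β) / d)².
z_{α/2} + z_β = 2.576 + 0.842 = 3.418.
n = (3.418 / 0.72)² = 4.747² = 22.54.
Round up.

n = 23 pairs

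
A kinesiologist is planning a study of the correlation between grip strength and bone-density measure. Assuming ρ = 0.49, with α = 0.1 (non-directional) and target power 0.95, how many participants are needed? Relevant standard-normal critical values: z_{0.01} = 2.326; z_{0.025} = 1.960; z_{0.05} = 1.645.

n = 41

Fisher's z: C = ½·ln((1+r)/(1−r)) = ½·ln(2.9216) = 0.5361.
n = ((z_{α/2} + z_β)/C)² + 3.
(1.645 + 1.645) / 0.5361 = 3.290 / 0.5361 = 6.137.
n = 6.137² + 3 = 37.66 + 3 = 40.7.
Round up.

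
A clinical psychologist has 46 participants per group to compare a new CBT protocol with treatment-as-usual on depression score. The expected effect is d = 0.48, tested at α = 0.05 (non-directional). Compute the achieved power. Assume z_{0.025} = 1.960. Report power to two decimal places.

power ≈ 0.63

For two equal groups, power = Φ(d·√(n/2) − z_{α/2}).
d·√(n/2) = 0.48 × √(46/2) = 0.48 × 4.796 = 2.302.
z_β = 2.302 − 1.960 = 0.342.
Power = Φ(0.342) = 0.634.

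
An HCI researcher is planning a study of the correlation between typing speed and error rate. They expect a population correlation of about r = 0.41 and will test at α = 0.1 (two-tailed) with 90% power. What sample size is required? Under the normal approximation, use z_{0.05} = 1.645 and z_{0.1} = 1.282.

Fisher's z: C = ½·ln((1+r)/(1−r)) = ½·ln(2.3898) = 0.4356.
n = ((z_{α/2} + z_β)/C)² + 3.
(1.645 + 1.282) / 0.4356 = 2.927 / 0.4356 = 6.719.
n = 6.719² + 3 = 45.15 + 3 = 48.2.
Round up.

n = 49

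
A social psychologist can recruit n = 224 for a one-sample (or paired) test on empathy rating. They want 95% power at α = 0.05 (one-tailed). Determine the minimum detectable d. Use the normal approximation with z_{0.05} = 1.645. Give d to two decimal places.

d_min ≈ 0.22

For a single sample (or paired design) of n = 224: d_min = (z_{α} + z_β)/√n.
z-sum = 1.645 + 1.645 = 3.290.
d_min = 3.290 / √224 = 3.290 / 14.967 = 0.220.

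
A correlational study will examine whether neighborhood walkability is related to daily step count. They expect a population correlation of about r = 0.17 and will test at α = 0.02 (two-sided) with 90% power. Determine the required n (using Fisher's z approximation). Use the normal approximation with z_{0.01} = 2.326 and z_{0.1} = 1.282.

Fisher's z: C = ½·ln((1+r)/(1−r)) = ½·ln(1.4096) = 0.1717.
n = ((z_{α/2} + z_β)/C)² + 3.
(2.326 + 1.282) / 0.1717 = 3.608 / 0.1717 = 21.013.
n = 21.013² + 3 = 441.56 + 3 = 444.6.
Round up.

n = 445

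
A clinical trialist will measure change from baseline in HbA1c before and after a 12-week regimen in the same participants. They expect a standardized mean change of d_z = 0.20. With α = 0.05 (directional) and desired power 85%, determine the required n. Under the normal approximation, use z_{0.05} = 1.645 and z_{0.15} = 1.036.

For a paired (one-sample on differences) test: n = ((z_{α} + z_β) / d)².
z_{α} + z_β = 1.645 + 1.036 = 2.681.
n = (2.681 / 0.20)² = 13.405² = 179.69.
Round up.

n = 180 pairs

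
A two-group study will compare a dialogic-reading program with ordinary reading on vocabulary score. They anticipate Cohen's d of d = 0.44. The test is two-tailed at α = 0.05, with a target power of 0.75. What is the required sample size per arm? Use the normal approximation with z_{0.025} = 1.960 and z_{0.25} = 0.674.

n = 72 per group

For two independent groups with equal n: n = 2·((z_{α/2} + z_β) / d)².
z_{α/2} + z_β = 1.960 + 0.674 = 2.634.
n = 2 × (2.634 / 0.44)² = 2 × 5.986² = 2 × 35.84 = 71.7.
Round up to the next whole participant.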